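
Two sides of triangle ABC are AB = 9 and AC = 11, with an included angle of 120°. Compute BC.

By the law of cosines: BC^2 = AB^2 + AC^2 - 2*AB*AC*cos(A)
BC^2 = 9^2 + 11^2 - 2*9*11*cos(120°)
BC^2 = 81 + 121 - 198*(-1/2)
BC^2 = 301
BC = sqrt(301)

sqrt(301)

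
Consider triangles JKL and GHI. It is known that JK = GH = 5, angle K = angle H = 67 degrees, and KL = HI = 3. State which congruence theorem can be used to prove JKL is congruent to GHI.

The given information provides:
JK = GH = 5, angle K = angle H = 67 degrees, and KL = HI = 3
This matches the SAS congruence theorem.
Two pairs of corresponding sides and the included angle are equal (Side-Angle-Side).

SAS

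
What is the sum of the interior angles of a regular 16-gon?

The sum of interior angles of an n-sided polygon is (n - 2) * 180.
For n = 16: (16 - 2) * 180 = 14 * 180 = 2520 degrees.

2520 degrees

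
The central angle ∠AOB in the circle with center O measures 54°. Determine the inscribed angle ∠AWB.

By the inscribed angle theorem, the inscribed angle is half the central angle.
Inscribed angle = 54° / 2 = 27°

27°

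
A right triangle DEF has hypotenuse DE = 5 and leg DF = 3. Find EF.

EF = sqrt(5^2 - 3^2) = sqrt(16) = 4

4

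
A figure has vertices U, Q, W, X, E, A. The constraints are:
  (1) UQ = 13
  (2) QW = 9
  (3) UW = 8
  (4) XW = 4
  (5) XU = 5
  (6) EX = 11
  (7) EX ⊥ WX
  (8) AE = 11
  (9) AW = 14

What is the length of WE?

Step 1: By the law of cosines on triangle WXE: WE² = 4² + 11² − 2·4·11·cos(90°) = 137, so WE = √137.

Therefore, the length of WE = √137.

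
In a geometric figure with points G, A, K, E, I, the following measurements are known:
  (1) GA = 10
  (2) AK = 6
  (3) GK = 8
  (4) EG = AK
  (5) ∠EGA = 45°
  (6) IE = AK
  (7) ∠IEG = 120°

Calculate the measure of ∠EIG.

From the given relations: IE = AK = 6; EG = AK = 6.
Step 1: By the law of cosines on triangle IEG: IG² = 6² + 6² − 2·6·6·cos(120°) = 108, so IG = 6·√3.
Step 2: By the inverse law of cosines on triangle EIG: cos(∠EIG) = (6² + (6·√3)² − 6²) / (2·6·6·√3) = 108/124.71 = 0.866, so ∠EIG = 30°.

Therefore, the measure of angle ∠EIG = 30°.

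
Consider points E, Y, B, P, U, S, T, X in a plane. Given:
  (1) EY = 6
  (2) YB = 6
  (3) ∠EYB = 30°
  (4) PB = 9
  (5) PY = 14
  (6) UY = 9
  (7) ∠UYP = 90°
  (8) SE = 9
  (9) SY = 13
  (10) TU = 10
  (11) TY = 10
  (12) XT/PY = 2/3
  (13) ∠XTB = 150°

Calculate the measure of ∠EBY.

Step 1: By the law of cosines on triangle BYE: BE² = 6² + 6² − 2·6·6·cos(30°) = 9.65, so BE ≈ 3.11.
Step 2: By the inverse law of cosines on triangle EBY: cos(∠EBY) = (3.11² + 6² − 6²) / (2·3.11·6) = 9.65/37.27 = 0.2588, so ∠EBY = 75°.

Therefore, the measure of angle ∠EBY = 75°.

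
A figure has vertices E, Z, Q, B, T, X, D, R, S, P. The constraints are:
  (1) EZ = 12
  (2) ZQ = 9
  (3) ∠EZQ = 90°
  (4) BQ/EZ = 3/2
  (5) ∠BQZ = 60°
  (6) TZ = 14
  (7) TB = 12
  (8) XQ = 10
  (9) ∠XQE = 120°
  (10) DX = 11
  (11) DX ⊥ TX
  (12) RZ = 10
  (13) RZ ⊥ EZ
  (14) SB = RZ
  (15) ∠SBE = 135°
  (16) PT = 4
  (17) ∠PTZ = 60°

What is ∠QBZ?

From the given relations: BQ = 3/2·EZ = 3/2·12 = 18.
Step 1: By the law of cosines on triangle BQZ: BZ² = 18² + 9² − 2·18·9·cos(60°) = 243, so BZ = 9·√3.
Step 2: By the inverse law of cosines on triangle QBZ: cos(∠QBZ) = (18² + (9·√3)² − 9²) / (2·18·9·√3) = 486/561.18 = 0.866, so ∠QBZ = 30°.

Therefore, the measure of angle ∠QBZ = 30°.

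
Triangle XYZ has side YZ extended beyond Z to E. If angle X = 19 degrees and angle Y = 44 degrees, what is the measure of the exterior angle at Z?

The interior angle at Z is 180 - 19 - 44 = 117 degrees.
The exterior angle and interior angle at Z are supplementary:
Exterior angle = 180 - 117 = 63 degrees.

63 degrees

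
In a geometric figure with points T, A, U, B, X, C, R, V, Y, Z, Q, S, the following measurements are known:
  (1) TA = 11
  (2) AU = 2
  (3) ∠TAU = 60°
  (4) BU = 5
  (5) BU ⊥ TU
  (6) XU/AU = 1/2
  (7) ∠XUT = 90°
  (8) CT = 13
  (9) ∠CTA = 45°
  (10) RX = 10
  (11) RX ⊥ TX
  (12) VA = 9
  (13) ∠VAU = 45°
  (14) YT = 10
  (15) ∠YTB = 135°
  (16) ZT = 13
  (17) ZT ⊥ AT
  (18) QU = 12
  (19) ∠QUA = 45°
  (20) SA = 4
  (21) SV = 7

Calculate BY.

Step 1: By the law of cosines on triangle UAT: UT² = 2² + 11² − 2·2·11·cos(60°) = 103, so UT = √103.
Step 2: By the law of cosines on triangle BUT: BT² = 5² + √103² − 2·5·√103·cos(90°) = 128, so BT = 8·√2.
Step 3: By the law of cosines on triangle BTY: BY² = (8·√2)² + 10² − 2·8·√2·10·cos(135°) = 388, so BY = 2·√97.

Therefore, the length of BY = 2·√97.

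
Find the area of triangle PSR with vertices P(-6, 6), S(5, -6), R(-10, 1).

Using the Shoelace formula for a triangle:
Area = (1/2)|x0(y1 - y2) + x1(y2 - y0) + x2(y0 - y1)|
Area = (1/2)|-6(-6 - 1) + 5(1 - 6) + -10(6 - -6)|
Area = (1/2)|42 + -25 + -120|
Area = (1/2)|-103|
Area = (1/2)(103)
Area = 103/2

103/2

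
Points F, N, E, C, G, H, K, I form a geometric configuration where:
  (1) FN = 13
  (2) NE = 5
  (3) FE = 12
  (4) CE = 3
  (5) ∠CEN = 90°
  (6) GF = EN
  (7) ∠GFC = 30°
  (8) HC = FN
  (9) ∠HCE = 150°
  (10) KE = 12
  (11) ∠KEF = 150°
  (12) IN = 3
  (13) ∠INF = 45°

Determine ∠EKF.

Step 1: By the law of cosines on triangle KEF: KF² = 12² + 12² − 2·12·12·cos(150°) = 537.42, so KF ≈ 23.18.
Step 2: By the inverse law of cosines on triangle EKF: cos(∠EKF) = (12² + 23.18² − 12²) / (2·12·23.18) = 537.42/556.37 = 0.9659, so ∠EKF = 15°.

Therefore, the measure of angle ∠EKF = 15°.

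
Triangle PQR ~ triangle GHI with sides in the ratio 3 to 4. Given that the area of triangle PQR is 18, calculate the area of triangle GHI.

The ratio of areas of similar triangles = (side ratio)^2.
Side ratio = 3:4, so area ratio = 9:16.
Area of GHI / Area of PQR = 16/9
Area of GHI = 18 * 16/9 = 32

32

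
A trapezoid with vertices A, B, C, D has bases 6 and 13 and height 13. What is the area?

Area = (6 + 13) * 13 / 2 = 247 / 2 = 247/2

247/2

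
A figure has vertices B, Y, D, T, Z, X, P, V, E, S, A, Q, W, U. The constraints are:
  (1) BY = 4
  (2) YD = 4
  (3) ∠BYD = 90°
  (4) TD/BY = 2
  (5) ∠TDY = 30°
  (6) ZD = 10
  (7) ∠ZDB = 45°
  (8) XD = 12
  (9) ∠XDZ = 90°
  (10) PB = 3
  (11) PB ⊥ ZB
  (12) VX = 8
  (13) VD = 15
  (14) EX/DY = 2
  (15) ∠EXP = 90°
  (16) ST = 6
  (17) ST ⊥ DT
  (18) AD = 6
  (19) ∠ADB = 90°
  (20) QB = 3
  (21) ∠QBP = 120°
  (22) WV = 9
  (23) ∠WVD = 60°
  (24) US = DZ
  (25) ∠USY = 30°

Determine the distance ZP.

Step 1: By the law of cosines on triangle BYD: BD² = 4² + 4² − 2·4·4·cos(90°) = 32, so BD = 4·√2.
Step 2: By the law of cosines on triangle ZDB: ZB² = 10² + (4·√2)² − 2·10·4·√2·cos(45°) = 52, so ZB = 2·√13.
Step 3: By the law of cosines on triangle ZBP: ZP² = (2·√13)² + 3² − 2·2·√13·3·cos(90°) = 61, so ZP = √61.

Therefore, the length of ZP = √61.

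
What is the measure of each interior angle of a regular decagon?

Each interior angle of a regular n-gon is (n - 2) * 180 / n.
For n = 10: (10 - 2) * 180 / 10 = 1440/10 = 144 degrees.

144 degrees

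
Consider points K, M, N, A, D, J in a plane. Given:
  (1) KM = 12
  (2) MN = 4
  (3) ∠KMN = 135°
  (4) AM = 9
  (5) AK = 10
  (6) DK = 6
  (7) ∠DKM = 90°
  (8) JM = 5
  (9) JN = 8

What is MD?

Step 1: By the law of cosines on triangle MKD: MD² = 12² + 6² − 2·12·6·cos(90°) = 180, so MD = 6·√5.

Therefore, the length of MD = 6·√5.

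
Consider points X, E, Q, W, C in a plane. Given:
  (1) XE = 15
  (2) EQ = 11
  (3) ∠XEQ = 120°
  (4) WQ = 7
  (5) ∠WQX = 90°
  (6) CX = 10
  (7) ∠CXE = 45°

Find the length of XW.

Step 1: By the law of cosines on triangle XEQ: XQ² = 15² + 11² − 2·15·11·cos(120°) = 511, so XQ ≈ 22.61.
Step 2: By the law of cosines on triangle XQW: XW² = 22.61² + 7² − 2·22.61·7·cos(90°) = 560, so XW = 4·√35.

Therefore, the length of XW = 4·√35.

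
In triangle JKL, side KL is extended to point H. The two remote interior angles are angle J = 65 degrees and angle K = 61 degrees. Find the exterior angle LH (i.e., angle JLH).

By the exterior angle theorem, an exterior angle of a triangle equals the sum of the two remote interior angles.
Exterior angle = angle J + angle K
Exterior angle = 65 + 61 = 126 degrees

126 degrees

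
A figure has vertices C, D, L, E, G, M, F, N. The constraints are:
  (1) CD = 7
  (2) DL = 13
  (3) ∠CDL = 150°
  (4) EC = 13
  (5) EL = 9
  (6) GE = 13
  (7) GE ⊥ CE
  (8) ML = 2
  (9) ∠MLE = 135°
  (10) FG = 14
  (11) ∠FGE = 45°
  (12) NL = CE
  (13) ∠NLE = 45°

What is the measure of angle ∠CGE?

Step 1: By the law of cosines on triangle GEC: GC² = 13² + 13² − 2·13·13·cos(90°) = 338, so GC = 13·√2.
Step 2: By the inverse law of cosines on triangle CGE: cos(∠CGE) = ((13·√2)² + 13² − 13²) / (2·13·√2·13) = 338/478 = 0.7071, so ∠CGE = 45°.

Therefore, the measure of angle ∠CGE = 45°.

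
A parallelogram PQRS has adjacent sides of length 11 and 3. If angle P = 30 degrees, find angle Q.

Consecutive angles are supplementary: angle Q = 180 - 30 = 150 degrees.

150 degrees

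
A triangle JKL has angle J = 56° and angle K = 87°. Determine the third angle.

Let angle L = x. Then 56 + 87 + x = 180.
x = 180 - 143 = 37 degrees.

37 degrees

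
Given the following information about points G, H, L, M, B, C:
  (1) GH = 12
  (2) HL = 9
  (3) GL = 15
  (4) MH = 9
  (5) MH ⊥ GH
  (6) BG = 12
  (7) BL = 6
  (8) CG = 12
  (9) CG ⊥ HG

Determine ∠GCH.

Step 1: By the law of cosines on triangle CGH: CH² = 12² + 12² − 2·12·12·cos(90°) = 288, so CH = 12·√2.
Step 2: By the inverse law of cosines on triangle GCH: cos(∠GCH) = (12² + (12·√2)² − 12²) / (2·12·12·√2) = 288/407.29 = 0.7071, so ∠GCH = 45°.

Therefore, the measure of angle ∠GCH = 45°.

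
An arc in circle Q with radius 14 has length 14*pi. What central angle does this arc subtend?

θ = 360 × 14*pi / (2π × 14) = 180° (rearranging arc length formula).

180°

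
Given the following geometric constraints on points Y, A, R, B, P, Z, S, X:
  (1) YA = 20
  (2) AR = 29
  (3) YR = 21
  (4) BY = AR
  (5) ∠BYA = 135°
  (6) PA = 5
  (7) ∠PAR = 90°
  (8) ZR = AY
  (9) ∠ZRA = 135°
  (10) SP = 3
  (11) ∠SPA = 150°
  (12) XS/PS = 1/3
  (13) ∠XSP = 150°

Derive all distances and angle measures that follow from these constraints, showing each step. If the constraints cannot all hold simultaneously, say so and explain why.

The constraints are consistent.

From the given relations:
  BY = AR = 29
  ZR = AY = 20
  XS = 1/3·PS = 1/3·3 = 1

Step 1: From AY = 20, YB = 29, and ∠AYB = 135°, by the law of cosines:
  AB² = AY² + YB² - 2·AY·YB·cos(135°) = 400 + 841 + 820.2 = 2061
  AB ≈ 45.4

Step 2: From AR = 29, RZ = 20, and ∠ARZ = 135°, by the law of cosines:
  AZ² = AR² + RZ² - 2·AR·RZ·cos(135°) = 841 + 400 + 820.2 = 2061
  AZ ≈ 45.4

Step 3: From AP = 5, PS = 3, and ∠APS = 150°, by the law of cosines:
  AS² = AP² + PS² - 2·AP·PS·cos(150°) = 25 + 9 + 25.98 = 59.98
  AS ≈ 7.74

Step 4: From RA = 29, AP = 5, and ∠RAP = 90°, by the law of cosines:
  RP² = RA² + AP² - 2·RA·AP·cos(90°) = 841 + 25 - 0 = 866
  RP ≈ 29.43

Step 5: From PS = 3, SX = 1, and ∠PSX = 150°, by the law of cosines:
  PX² = PS² + SX² - 2·PS·SX·cos(150°) = 9 + 1 + 5.196 = 15.2
  PX ≈ 3.9

Step 6: From YA = 20, YR = 21, AR = 29, by the inverse law of cosines:
  cos(∠AYR) = (YA² + YR² - AR²) / (2·YA·YR)
  ∠AYR = 90°

Step 7: From AR = 29, AY = 20, RY = 21, by the inverse law of cosines:
  cos(∠RAY) = (AR² + AY² - RY²) / (2·AR·AY)
  ∠RAY = 46.4°

Step 8: From RA = 29, RY = 21, AY = 20, by the inverse law of cosines:
  cos(∠ARY) = (RA² + RY² - AY²) / (2·RA·RY)
  ∠ARY = 43.6°

Step 9: From AB = 45.4, AY = 20, BY = 29, by the inverse law of cosines:
  cos(∠BAY) = (AB² + AY² - BY²) / (2·AB·AY)
  ∠BAY = 26.85°

Step 10: From AP = 5, AS = 7.74, PS = 3, by the inverse law of cosines:
  cos(∠PAS) = (AP² + AS² - PS²) / (2·AP·AS)
  ∠PAS = 11.17°

Step 11: From AR = 29, AZ = 45.4, RZ = 20, by the inverse law of cosines:
  cos(∠RAZ) = (AR² + AZ² - RZ²) / (2·AR·AZ)
  ∠RAZ = 18.15°

Step 12: From RA = 29, RP = 29.43, AP = 5, by the inverse law of cosines:
  cos(∠ARP) = (RA² + RP² - AP²) / (2·RA·RP)
  ∠ARP = 9.78°

Step 13: From BA = 45.4, BY = 29, AY = 20, by the inverse law of cosines:
  cos(∠ABY) = (BA² + BY² - AY²) / (2·BA·BY)
  ∠ABY = 18.15°

Step 14: From PA = 5, PR = 29.43, AR = 29, by the inverse law of cosines:
  cos(∠APR) = (PA² + PR² - AR²) / (2·PA·PR)
  ∠APR = 80.22°

Step 15: From PS = 3, PX = 3.9, SX = 1, by the inverse law of cosines:
  cos(∠SPX) = (PS² + PX² - SX²) / (2·PS·PX)
  ∠SPX = 7.37°

Step 16: From ZA = 45.4, ZR = 20, AR = 29, by the inverse law of cosines:
  cos(∠AZR) = (ZA² + ZR² - AR²) / (2·ZA·ZR)
  ∠AZR = 26.85°

Step 17: From SA = 7.74, SP = 3, AP = 5, by the inverse law of cosines:
  cos(∠ASP) = (SA² + SP² - AP²) / (2·SA·SP)
  ∠ASP = 18.83°

Step 18: From XP = 3.9, XS = 1, PS = 3, by the inverse law of cosines:
  cos(∠PXS) = (XP² + XS² - PS²) / (2·XP·XS)
  ∠PXS = 22.63°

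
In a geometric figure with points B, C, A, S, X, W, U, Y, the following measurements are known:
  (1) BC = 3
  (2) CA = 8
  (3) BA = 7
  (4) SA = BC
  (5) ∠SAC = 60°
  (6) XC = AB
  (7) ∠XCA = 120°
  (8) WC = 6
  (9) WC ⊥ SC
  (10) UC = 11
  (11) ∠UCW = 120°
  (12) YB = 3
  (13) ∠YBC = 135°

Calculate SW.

From the given relations: SA = BC = 3.
Step 1: By the law of cosines on triangle CAS: CS² = 8² + 3² − 2·8·3·cos(60°) = 49, so CS = 7.
Step 2: By the law of cosines on triangle SCW: SW² = 7² + 6² − 2·7·6·cos(90°) = 85, so SW = √85.

Therefore, the length of SW = √85.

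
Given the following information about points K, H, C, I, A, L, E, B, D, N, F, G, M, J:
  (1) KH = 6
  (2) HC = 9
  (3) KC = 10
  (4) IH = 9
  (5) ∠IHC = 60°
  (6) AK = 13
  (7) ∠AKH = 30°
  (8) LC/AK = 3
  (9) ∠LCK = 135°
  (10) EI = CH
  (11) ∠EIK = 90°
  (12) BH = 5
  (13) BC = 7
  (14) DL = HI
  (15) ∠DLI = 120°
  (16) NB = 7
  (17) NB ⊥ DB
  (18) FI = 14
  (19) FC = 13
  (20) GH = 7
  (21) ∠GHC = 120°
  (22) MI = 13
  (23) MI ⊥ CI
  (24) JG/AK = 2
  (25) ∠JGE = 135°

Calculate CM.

Step 1: By the law of cosines on triangle CHI: CI² = 9² + 9² − 2·9·9·cos(60°) = 81, so CI = 9.
Step 2: By the law of cosines on triangle CIM: CM² = 9² + 13² − 2·9·13·cos(90°) = 250, so CM = 5·√10.

Therefore, the length of CM = 5·√10.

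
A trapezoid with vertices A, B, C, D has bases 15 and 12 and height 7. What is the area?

A trapezoid's area equals the midsegment times the height.
The midsegment is (15 + 12) / 2 = 27/2.
Area = 27/2 * 7 = 189/2.

189/2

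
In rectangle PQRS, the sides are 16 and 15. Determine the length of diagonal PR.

d = sqrt(16^2 + 15^2) = sqrt(481)

sqrt(481)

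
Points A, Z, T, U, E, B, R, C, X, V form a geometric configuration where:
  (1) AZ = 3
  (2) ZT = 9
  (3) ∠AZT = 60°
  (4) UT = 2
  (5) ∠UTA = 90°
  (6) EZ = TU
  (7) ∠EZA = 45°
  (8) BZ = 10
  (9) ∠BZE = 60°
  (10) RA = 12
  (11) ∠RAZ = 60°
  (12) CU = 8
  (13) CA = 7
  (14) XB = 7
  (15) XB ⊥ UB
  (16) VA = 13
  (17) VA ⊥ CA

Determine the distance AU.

Step 1: By the law of cosines on triangle AZT: AT² = 3² + 9² − 2·3·9·cos(60°) = 63, so AT = 3·√7.
Step 2: By the law of cosines on triangle ATU: AU² = (3·√7)² + 2² − 2·3·√7·2·cos(90°) = 67, so AU = √67.

Therefore, the length of AU = √67.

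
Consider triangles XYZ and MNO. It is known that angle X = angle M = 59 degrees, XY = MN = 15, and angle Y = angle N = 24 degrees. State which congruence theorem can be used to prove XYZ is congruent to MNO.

Consider the given information: angle X = angle M = 59 degrees, XY = MN = 15, and angle Y = angle N = 24 degrees
This is not SAS or HL: SAS requires two sides and the included angle between them. HL only applies to right triangles with matching hypotenuse and leg.
The correct criterion is ASA. Two pairs of corresponding angles and the included side are equal (Angle-Side-Angle).

ASA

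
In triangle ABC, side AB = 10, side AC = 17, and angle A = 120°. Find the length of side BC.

Law of cosines: BC^2 = 10^2 + 17^2 - 2(10)(17)cos(120°) = 559, so BC = sqrt(559).

sqrt(559)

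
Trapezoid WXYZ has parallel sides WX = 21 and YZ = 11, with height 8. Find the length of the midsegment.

The midsegment (median) of a trapezoid connects the midpoints of the non-parallel sides.
Its length is the average of the two bases: (21 + 11) / 2 = 16.

16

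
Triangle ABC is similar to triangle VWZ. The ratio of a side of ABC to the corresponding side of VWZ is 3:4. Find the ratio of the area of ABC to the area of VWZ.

Area scales with the square of linear dimensions. If every length is multiplied by 3/4, then the area is multiplied by (3/4)^2 = 9/16.
The area ratio is 9:16.

9:16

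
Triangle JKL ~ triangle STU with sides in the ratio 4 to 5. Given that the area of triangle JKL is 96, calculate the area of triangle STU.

The ratio of areas of similar triangles = (side ratio)^2.
Side ratio = 4:5, so area ratio = 16:25.
Area of STU / Area of JKL = 25/16
Area of STU = 96 * 25/16 = 150

150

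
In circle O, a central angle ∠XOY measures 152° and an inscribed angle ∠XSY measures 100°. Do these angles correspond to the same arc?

By the inscribed angle theorem, the inscribed angle for a central angle of 152° should be 152° / 2 = 76°.
The given inscribed angle is 100°, which does not equal 76°.
Therefore, no, they do not correspond to the same arc.

No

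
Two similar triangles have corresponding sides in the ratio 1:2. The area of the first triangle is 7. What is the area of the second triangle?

For similar figures, the area ratio equals the square of the side ratio.
Side ratio (the first triangle to the second triangle) = 1:2, so area ratio = 1^2:2^2 = 1:4.
If the area of the first triangle is 7, then the area of the second triangle = 7 * (4/1) = 28.

28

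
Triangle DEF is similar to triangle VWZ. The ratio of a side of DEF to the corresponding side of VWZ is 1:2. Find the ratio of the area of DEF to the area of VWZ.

The ratio of areas of similar triangles equals the square of the side ratio.
Side ratio = 1:2
Area ratio = (1/2)^2 = 1/4 = 1:4

1:4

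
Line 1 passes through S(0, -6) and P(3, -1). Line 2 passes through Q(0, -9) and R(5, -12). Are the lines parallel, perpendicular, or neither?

Slope of line 1: m1 = (-1 - -6)/(3 - 0) = 5/3 = 5/3
Slope of line 2: m2 = (-12 - -9)/(5 - 0) = -3/5 = -3/5
Two lines are perpendicular when the product of their slopes is -1 (negative reciprocals).
m1 * m2 = (5/3) * (-3/5) = -1, confirming perpendicularity.

Perpendicular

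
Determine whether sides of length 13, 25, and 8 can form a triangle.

No.
The triangle inequality is violated: 13 + 8 = 21 ≤ 25.
These lengths cannot form a triangle.

No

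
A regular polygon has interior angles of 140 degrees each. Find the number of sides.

The exterior angle is the supplement of the interior angle: 180 - 140 = 40 degrees.
Since the exterior angles of any convex polygon sum to 360 degrees, the number of sides is 360 / 40 = 9.

9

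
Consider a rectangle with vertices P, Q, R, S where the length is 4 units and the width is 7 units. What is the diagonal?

A rectangle's diagonal splits it into two right triangles, with the diagonal as the hypotenuse.
By the Pythagorean theorem, d^2 = 4^2 + 7^2 = 65.
Therefore d = sqrt(65).

sqrt(65)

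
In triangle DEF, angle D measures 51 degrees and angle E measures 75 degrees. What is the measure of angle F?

By the triangle angle sum property, the three interior angles of any triangle add up to 180°.
We know angle D = 51° and angle E = 75°, so their sum is 126°.
Therefore angle F = 180° - 126° = 54°.

54 degrees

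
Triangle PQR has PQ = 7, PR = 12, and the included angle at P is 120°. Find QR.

When two sides and the included angle are known, the law of cosines gives the third side.
c^2 = a^2 + b^2 - 2ab cos(C) generalizes the Pythagorean theorem to non-right triangles.
Here: QR^2 = 49 + 144 - 168*(-1/2) = 277
QR = sqrt(277)

sqrt(277)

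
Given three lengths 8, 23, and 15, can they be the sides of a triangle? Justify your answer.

Check the triangle inequality: 8 + 15 = 23 ≤ 23.
Since the sum of two sides does not exceed the third, no triangle can be formed.

No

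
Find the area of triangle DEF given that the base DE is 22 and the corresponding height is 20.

Area = (1/2) * base * height
Area = (1/2) * 22 * 20
Area = 220

220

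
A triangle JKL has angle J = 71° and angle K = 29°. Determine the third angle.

Let angle L = x. Then 71 + 29 + x = 180.
x = 180 - 100 = 80 degrees.

80 degrees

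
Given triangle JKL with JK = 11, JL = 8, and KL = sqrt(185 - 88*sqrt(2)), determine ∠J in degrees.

By the inverse law of cosines: cos(J) = (JK² + JL² - KL²) / (2 × JK × JL)
cos(J) = (11² + 8² - (sqrt(185 - 88*sqrt(2)))²) / (2 × 11 × 8)
cos(J) = (121 + 64 - (185 - 88*sqrt(2))) / 176
cos(J) = sqrt(2)/2
J = arccos(sqrt(2)/2) = 45°

45°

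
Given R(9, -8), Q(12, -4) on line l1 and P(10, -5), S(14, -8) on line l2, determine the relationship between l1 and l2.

Slope of line 1: m1 = (-4 - -8)/(12 - 9) = 4/3 = 4/3
Slope of line 2: m2 = (-8 - -5)/(14 - 10) = -3/4 = -3/4
Two lines are perpendicular when the product of their slopes is -1 (negative reciprocals).
m1 * m2 = (4/3) * (-3/4) = -1, confirming perpendicularity.

Perpendicular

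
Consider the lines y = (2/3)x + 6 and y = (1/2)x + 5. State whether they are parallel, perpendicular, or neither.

Slope of line 1: m1 = 2/3
Slope of line 2: m2 = 1/2
For parallel lines we need equal slopes: 2/3 != 1/2.
For perpendicular lines we need m1*m2 = -1: (2/3)(1/2) = 1/3 != -1.
Since neither condition holds, the lines are neither parallel nor perpendicular.

Neither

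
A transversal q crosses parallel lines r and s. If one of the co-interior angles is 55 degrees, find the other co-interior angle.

Co-interior angles (same-side interior) formed by parallel lines and a transversal are supplementary (sum to 180 degrees).
The given angle is 55 degrees.
The co-interior angle = 180 - 55 = 125 degrees.

125 degrees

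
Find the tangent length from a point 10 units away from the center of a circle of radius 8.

Let T be the point of tangency. Then CT ⊥ AT (radius ⊥ tangent).
In right triangle CTA: CA² = CT² + AT²
10² = 8² + AT²
AT² = 36, AT = 6

6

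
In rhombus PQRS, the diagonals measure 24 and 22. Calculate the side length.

The diagonals of a rhombus bisect each other at right angles.
Half-diagonals: 24/2 = 12 and 22/2 = 11
side = sqrt(12^2 + 11^2)
side = sqrt(144 + 121)
side = sqrt(265)

sqrt(265)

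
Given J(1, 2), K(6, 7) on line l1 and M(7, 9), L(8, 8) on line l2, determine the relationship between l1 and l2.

Slope of line 1: m1 = (7 - 2)/(6 - 1) = 5/5 = 1
Slope of line 2: m2 = (8 - 9)/(8 - 7) = -1/1 = -1
Two lines are perpendicular when the product of their slopes is -1 (negative reciprocals).
m1 * m2 = (1) * (-1) = -1, confirming perpendicularity.

Perpendicular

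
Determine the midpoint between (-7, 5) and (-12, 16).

M = ((x₁ + x₂)/2, (y₁ + y₂)/2)
= ((-7 + -12)/2, (5 + 16)/2)
= (-19/2, 21/2) = (-19/2, 21/2)

(-19/2, 21/2)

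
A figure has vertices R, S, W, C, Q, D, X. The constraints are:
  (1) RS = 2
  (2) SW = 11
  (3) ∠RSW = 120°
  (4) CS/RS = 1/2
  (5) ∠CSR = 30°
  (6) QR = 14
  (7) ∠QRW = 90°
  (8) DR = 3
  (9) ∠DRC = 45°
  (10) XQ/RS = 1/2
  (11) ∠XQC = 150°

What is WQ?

Step 1: By the law of cosines on triangle RSW: RW² = 2² + 11² − 2·2·11·cos(120°) = 147, so RW = 7·√3.
Step 2: By the law of cosines on triangle WRQ: WQ² = (7·√3)² + 14² − 2·7·√3·14·cos(90°) = 343, so WQ = 7·√7.

Therefore, the length of WQ = 7·√7.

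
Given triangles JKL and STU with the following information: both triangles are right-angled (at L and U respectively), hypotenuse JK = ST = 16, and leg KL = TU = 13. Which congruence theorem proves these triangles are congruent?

Consider the given information: both triangles are right-angled (at L and U respectively), hypotenuse JK = ST = 16, and leg KL = TU = 13
This is not SSS or SAS: SSS requires all three pairs of sides, but we don't have that. SAS requires two sides and the included angle between them.
The correct criterion is HL. The hypotenuse and one leg of two right triangles are equal (Hypotenuse-Leg).

HL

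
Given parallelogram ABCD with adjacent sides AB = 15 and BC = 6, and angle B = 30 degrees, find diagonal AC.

Using the law of cosines:
d^2 = 15^2 + 6^2 - 2(15)(6)cos(30 degrees)
d^2 = 225 + 36 - 180*sqrt(3)/2
d^2 = 261 - 90*sqrt(3)
d = 3*sqrt(29 - 10*sqrt(3))

3*sqrt(29 - 10*sqrt(3))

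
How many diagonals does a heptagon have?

Each of the 7 vertices connects to 4 non-adjacent vertices via diagonals.
Total connections = 7 × 4 = 28, but each diagonal is counted twice.
Number of diagonals = 28 / 2 = 14.

14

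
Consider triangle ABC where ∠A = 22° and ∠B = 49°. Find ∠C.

By the triangle angle sum property, the three interior angles of any triangle add up to 180°.
We know angle A = 22° and angle B = 49°, so their sum is 71°.
Therefore angle C = 180° - 71° = 109°.

109 degrees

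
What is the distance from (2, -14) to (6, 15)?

d = sqrt((4)^2 + (29)^2) = sqrt(857)

sqrt(857)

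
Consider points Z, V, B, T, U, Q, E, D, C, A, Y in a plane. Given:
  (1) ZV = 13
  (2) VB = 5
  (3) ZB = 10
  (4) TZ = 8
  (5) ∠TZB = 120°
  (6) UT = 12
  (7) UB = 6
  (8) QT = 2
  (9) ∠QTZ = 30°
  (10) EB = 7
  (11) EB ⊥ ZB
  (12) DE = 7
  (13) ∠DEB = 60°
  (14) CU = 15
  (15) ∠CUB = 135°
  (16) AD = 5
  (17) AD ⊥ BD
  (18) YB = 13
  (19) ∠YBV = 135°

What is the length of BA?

Step 1: By the law of cosines on triangle BED: BD² = 7² + 7² − 2·7·7·cos(60°) = 49, so BD = 7.
Step 2: By the law of cosines on triangle BDA: BA² = 7² + 5² − 2·7·5·cos(90°) = 74, so BA = √74.

Therefore, the length of BA = √74.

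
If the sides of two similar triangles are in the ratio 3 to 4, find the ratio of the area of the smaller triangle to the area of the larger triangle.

Area ratio = (side ratio)^2 = (3/4)^2 = 9:16.

9:16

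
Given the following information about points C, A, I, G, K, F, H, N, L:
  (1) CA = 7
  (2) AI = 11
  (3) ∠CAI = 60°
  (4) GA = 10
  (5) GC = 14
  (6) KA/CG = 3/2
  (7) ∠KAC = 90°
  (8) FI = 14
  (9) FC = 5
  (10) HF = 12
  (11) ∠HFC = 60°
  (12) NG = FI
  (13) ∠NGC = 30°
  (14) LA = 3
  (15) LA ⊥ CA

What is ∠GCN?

From the given relations: NG = FI = 14.
Step 1: By the law of cosines on triangle CGN: CN² = 14² + 14² − 2·14·14·cos(30°) = 52.52, so CN ≈ 7.25.
Step 2: By the inverse law of cosines on triangle GCN: cos(∠GCN) = (14² + 7.25² − 14²) / (2·14·7.25) = 52.52/202.91 = 0.2588, so ∠GCN = 75°.

Therefore, the measure of angle ∠GCN = 75°.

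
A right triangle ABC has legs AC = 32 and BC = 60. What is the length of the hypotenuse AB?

In a right triangle, the square of the hypotenuse equals the sum of the squares of the two legs.
The legs are 32 and 60, so the hypotenuse = sqrt(1024 + 3600) = sqrt(4624) = 68.

68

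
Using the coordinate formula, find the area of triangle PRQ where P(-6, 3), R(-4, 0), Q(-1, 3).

Shoelace: Area = (1/2)|-6(0-3) + -4(3-3) + -1(3-0)| = (1/2)(15) = 15/2

15/2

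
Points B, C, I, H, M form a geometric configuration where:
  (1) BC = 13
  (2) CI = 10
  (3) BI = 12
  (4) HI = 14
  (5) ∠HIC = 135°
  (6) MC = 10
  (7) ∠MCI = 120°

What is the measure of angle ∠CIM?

Step 1: By the law of cosines on triangle ICM: IM² = 10² + 10² − 2·10·10·cos(120°) = 300, so IM = 10·√3.
Step 2: By the inverse law of cosines on triangle CIM: cos(∠CIM) = (10² + (10·√3)² − 10²) / (2·10·10·√3) = 300/346.41 = 0.866, so ∠CIM = 30°.

Therefore, the measure of angle ∠CIM = 30°.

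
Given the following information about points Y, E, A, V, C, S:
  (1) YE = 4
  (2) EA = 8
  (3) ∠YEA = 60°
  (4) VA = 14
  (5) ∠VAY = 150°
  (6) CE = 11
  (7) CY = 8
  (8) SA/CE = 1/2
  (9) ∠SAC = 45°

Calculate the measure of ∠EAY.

Step 1: By the law of cosines on triangle AEY: AY² = 8² + 4² − 2·8·4·cos(60°) = 48, so AY = 4·√3.
Step 2: By the inverse law of cosines on triangle EAY: cos(∠EAY) = (8² + (4·√3)² − 4²) / (2·8·4·√3) = 96/110.85 = 0.866, so ∠EAY = 30°.

Therefore, the measure of angle ∠EAY = 30°.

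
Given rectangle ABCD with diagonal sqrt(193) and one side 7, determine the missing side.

b = sqrt(d^2 - a^2) = sqrt(193 - 49) = sqrt(144) = 12

12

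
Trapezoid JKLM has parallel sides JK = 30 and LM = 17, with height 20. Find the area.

Area of a trapezoid = (base1 + base2) * height / 2
Area = (30 + 17) * 20 / 2
Area = 47 * 20 / 2
Area = 940 / 2
Area = 470

470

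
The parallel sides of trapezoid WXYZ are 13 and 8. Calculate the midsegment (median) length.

midsegment = (13 + 8) / 2 = 21 / 2 = 21/2

21/2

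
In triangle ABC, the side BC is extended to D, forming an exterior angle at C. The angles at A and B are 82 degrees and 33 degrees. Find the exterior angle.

By the exterior angle theorem, an exterior angle of a triangle equals the sum of the two remote interior angles.
Exterior angle = angle A + angle B
Exterior angle = 82 + 33 = 115 degrees

115 degrees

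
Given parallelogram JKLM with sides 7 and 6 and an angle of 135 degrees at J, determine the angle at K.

Opposite sides of a parallelogram are parallel, so consecutive angles form co-interior angles on a transversal.
Co-interior angles sum to 180°, giving angle K = 180 - 135 = 45 degrees.

45 degrees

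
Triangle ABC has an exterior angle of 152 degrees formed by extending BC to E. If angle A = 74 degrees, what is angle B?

angle B = 152 - 74 = 78 degrees (exterior angle theorem).

78 degrees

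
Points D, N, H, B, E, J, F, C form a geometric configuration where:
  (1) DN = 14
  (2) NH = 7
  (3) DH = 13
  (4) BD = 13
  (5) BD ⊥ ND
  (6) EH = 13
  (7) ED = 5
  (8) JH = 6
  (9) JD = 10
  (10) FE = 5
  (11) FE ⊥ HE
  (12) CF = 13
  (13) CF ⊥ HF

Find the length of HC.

Step 1: By the law of cosines on triangle FEH: FH² = 5² + 13² − 2·5·13·cos(90°) = 194, so FH = √194.
Step 2: By the law of cosines on triangle HFC: HC² = √194² + 13² − 2·√194·13·cos(90°) = 363, so HC = 11·√3.

Therefore, the length of HC = 11·√3.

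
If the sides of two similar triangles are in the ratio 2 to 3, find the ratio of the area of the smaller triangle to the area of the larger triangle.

Area ratio = (side ratio)^2 = (2/3)^2 = 4:9.

4:9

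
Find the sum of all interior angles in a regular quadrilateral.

The sum of interior angles of an n-sided polygon is (n - 2) * 180.
For n = 4: (4 - 2) * 180 = 2 * 180 = 360 degrees.

360 degrees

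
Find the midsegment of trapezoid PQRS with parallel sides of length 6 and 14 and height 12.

The midsegment of a trapezoid = (base1 + base2) / 2
midsegment = (6 + 14) / 2
midsegment = 20 / 2
midsegment = 10

10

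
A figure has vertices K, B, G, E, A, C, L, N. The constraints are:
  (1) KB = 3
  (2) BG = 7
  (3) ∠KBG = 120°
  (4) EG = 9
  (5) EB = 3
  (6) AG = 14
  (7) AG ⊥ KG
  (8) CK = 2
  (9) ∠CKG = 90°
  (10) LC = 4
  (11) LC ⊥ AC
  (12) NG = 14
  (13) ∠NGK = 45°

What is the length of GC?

Step 1: By the law of cosines on triangle GBK: GK² = 7² + 3² − 2·7·3·cos(120°) = 79, so GK = √79.
Step 2: By the law of cosines on triangle GKC: GC² = √79² + 2² − 2·√79·2·cos(90°) = 83, so GC = √83.

Therefore, the length of GC = √83.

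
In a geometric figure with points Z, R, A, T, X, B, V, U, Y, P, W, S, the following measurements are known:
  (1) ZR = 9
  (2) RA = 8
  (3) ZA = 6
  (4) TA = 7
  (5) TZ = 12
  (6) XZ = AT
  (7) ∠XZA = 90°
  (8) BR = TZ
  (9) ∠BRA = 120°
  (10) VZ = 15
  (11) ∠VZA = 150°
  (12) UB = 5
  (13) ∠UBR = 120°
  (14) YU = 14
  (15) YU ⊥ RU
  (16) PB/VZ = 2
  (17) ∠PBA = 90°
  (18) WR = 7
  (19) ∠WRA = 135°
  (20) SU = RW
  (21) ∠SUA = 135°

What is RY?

From the given relations: BR = TZ = 12.
Step 1: By the law of cosines on triangle UBR: UR² = 5² + 12² − 2·5·12·cos(120°) = 229, so UR ≈ 15.13.
Step 2: By the law of cosines on triangle RUY: RY² = 15.13² + 14² − 2·15.13·14·cos(90°) = 425, so RY = 5·√17.

Therefore, the length of RY = 5·√17.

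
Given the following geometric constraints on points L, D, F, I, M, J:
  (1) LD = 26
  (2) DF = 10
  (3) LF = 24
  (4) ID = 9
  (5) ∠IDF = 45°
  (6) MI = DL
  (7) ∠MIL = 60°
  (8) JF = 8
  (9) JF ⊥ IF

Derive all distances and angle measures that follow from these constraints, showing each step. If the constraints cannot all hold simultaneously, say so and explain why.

The constraints are consistent.

From the given relations:
  MI = DL = 26

Step 1: From FD = 10, DI = 9, and ∠FDI = 45°, by the law of cosines:
  FI² = FD² + DI² - 2·FD·DI·cos(45°) = 100 + 81 - 127.3 = 53.72
  FI ≈ 7.33

Step 2: From LD = 26, LF = 24, DF = 10, by the inverse law of cosines:
  cos(∠DLF) = (LD² + LF² - DF²) / (2·LD·LF)
  ∠DLF = 22.62°

Step 3: From DF = 10, DL = 26, FL = 24, by the inverse law of cosines:
  cos(∠FDL) = (DF² + DL² - FL²) / (2·DF·DL)
  ∠FDL = 67.38°

Step 4: From FD = 10, FL = 24, DL = 26, by the inverse law of cosines:
  cos(∠DFL) = (FD² + FL² - DL²) / (2·FD·FL)
  ∠DFL = 90°

Step 5: From IF = 7.33, FJ = 8, and ∠IFJ = 90°, by the law of cosines:
  IJ² = IF² + FJ² - 2·IF·FJ·cos(90°) = 53.72 + 64 - 0 = 117.7
  IJ ≈ 10.85

Step 6: From FD = 10, FI = 7.33, DI = 9, by the inverse law of cosines:
  cos(∠DFI) = (FD² + FI² - DI²) / (2·FD·FI)
  ∠DFI = 60.26°

Step 7: From ID = 9, IF = 7.33, DF = 10, by the inverse law of cosines:
  cos(∠DIF) = (ID² + IF² - DF²) / (2·ID·IF)
  ∠DIF = 74.74°

Step 8: From IF = 7.33, IJ = 10.85, FJ = 8, by the inverse law of cosines:
  cos(∠FIJ) = (IF² + IJ² - FJ²) / (2·IF·IJ)
  ∠FIJ = 47.5°

Step 9: From JF = 8, JI = 10.85, FI = 7.33, by the inverse law of cosines:
  cos(∠FJI) = (JF² + JI² - FI²) / (2·JF·JI)
  ∠FJI = 42.5°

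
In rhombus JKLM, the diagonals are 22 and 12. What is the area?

The diagonals of a rhombus divide it into four right triangles.
Each triangle has legs 22/ 2 = 11 and 12/2 = 6, so each has area (1/2)*11*6 = 33.
Four such triangles give total area = (d1 * d2) / 2 = 132.

132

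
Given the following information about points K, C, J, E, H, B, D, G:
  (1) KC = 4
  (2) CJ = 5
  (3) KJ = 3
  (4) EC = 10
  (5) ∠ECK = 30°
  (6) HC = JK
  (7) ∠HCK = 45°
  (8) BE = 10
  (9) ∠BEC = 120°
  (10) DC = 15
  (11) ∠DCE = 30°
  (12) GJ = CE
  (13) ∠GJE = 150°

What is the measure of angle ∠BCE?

Step 1: By the law of cosines on triangle CEB: CB² = 10² + 10² − 2·10·10·cos(120°) = 300, so CB = 10·√3.
Step 2: By the inverse law of cosines on triangle BCE: cos(∠BCE) = ((10·√3)² + 10² − 10²) / (2·10·√3·10) = 300/346.41 = 0.866, so ∠BCE = 30°.

Therefore, the measure of angle ∠BCE = 30°.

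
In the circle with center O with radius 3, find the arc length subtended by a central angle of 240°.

Arc length = 2πr × θ/360
= 2π × 3 × 2/3
= 4*pi

4*pi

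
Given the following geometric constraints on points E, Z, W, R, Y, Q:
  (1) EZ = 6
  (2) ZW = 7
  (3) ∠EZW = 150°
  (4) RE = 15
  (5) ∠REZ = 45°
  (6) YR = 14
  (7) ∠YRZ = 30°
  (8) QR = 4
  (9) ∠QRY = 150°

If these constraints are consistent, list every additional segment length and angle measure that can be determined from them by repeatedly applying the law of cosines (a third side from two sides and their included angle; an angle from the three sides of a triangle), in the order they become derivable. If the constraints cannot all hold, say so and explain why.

The constraints are consistent. Derivable facts, in order:
After 1 step:
- EW ≈ 12.56
- YQ ≈ 17.58
- ZR ≈ 11.56
After 2 steps:
- ZY ≈ 7.02
- ∠ERZ = 21.52°
- ∠EWZ = 13.82°
- ∠EZR = 113.48°
- ∠QYR = 6.53°
- ∠RQY = 23.47°
- ∠WEZ = 16.18°
After 3 steps:
- ∠RYZ = 55.42°
- ∠RZY = 94.58°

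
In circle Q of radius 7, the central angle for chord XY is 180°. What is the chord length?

Chord length = 2r sin(θ/2)
= 2 × 7 × sin(180°/2)
= 2 × 7 × sin(90°)
= 14

14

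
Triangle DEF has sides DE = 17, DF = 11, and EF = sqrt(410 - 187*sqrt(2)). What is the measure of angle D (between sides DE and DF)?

cos(D) = (17² + 11² - (sqrt(410 - 187*sqrt(2)))²) / (2 × 17 × 11) = sqrt(2)/2, so D = arccos(sqrt(2)/2) = 45°.

45°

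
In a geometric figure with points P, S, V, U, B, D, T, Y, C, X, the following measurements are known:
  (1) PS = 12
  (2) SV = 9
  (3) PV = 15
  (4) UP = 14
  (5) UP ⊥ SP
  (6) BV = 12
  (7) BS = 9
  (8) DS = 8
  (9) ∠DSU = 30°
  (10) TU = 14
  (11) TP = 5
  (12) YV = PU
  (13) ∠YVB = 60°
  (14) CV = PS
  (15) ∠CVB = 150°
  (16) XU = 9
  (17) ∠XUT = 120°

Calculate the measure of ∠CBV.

From the given relations: CV = PS = 12.
Step 1: By the law of cosines on triangle BVC: BC² = 12² + 12² − 2·12·12·cos(150°) = 537.42, so BC ≈ 23.18.
Step 2: By the inverse law of cosines on triangle CBV: cos(∠CBV) = (23.18² + 12² − 12²) / (2·23.18·12) = 537.42/556.37 = 0.9659, so ∠CBV = 15°.

Therefore, the measure of angle ∠CBV = 15°.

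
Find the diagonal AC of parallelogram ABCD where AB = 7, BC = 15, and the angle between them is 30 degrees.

Law of cosines: d^2 = 7^2 + 15^2 - 2(7)(15)cos(30°) = 274 - 105*sqrt(3), so d = sqrt(274 - 105*sqrt(3)).

sqrt(274 - 105*sqrt(3))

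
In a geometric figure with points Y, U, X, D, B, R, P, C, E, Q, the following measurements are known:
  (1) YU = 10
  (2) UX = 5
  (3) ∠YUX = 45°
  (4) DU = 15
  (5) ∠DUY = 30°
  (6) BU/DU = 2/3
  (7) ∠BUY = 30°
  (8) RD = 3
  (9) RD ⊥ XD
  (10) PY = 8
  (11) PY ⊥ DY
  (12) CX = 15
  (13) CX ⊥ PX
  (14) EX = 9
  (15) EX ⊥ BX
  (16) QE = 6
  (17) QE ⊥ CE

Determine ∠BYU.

From the given relations: BU = 2/3·DU = 2/3·15 = 10.
Step 1: By the law of cosines on triangle YUB: YB² = 10² + 10² − 2·10·10·cos(30°) = 26.79, so YB ≈ 5.18.
Step 2: By the inverse law of cosines on triangle BYU: cos(∠BYU) = (5.18² + 10² − 10²) / (2·5.18·10) = 26.79/103.53 = 0.2588, so ∠BYU = 75°.

Therefore, the measure of angle ∠BYU = 75°.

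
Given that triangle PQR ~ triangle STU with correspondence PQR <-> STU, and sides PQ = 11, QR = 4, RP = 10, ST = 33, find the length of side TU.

k = 33/11 = 3. TU = 3 * 4 = 12.

12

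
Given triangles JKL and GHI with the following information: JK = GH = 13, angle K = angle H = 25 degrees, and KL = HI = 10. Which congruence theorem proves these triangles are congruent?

Consider the given information: JK = GH = 13, angle K = angle H = 25 degrees, and KL = HI = 10
This is not SSS or AAS: SSS requires all three pairs of sides, but we don't have that. AAS requires two angles and a non-included side.
The correct criterion is SAS. Two pairs of corresponding sides and the included angle are equal (Side-Angle-Side).

SAS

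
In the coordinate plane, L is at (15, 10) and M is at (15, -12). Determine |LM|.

d = sqrt((0)^2 + (-22)^2) = sqrt(484) = 22

22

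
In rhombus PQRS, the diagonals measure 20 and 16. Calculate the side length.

In a rhombus, the diagonals bisect each other perpendicularly, creating four congruent right triangles.
Each triangle has legs 10 (half of 20) and 8 (half of 16).
The hypotenuse of each right triangle is a side of the rhombus:
side = sqrt(10^2 + 8^2) = sqrt(164) = 2*sqrt(41)

2*sqrt(41)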